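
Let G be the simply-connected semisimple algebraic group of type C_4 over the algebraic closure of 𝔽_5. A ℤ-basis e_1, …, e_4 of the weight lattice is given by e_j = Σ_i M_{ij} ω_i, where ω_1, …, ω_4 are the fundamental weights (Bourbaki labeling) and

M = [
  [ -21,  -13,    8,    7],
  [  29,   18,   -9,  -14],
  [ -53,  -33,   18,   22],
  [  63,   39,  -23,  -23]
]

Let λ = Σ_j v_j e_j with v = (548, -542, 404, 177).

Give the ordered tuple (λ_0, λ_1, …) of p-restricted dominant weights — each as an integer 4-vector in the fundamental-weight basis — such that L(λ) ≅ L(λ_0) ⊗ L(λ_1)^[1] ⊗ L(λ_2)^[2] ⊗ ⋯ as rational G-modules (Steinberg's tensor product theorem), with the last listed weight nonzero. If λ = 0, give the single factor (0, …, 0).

((4, 2, 3, 3), (1, 4, 1, 4))

ω-coordinates c = M·v, v = (548, -542, 404, 177):
  c_1 = -21*548 + -13*-542 + 8*404 + 7*177 = 9
  c_2 = 29*548 + 18*-542 + -9*404 + -14*177 = 22
  c_3 = -53*548 + -33*-542 + 18*404 + 22*177 = 8
  c_4 = 63*548 + 39*-542 + -23*404 + -23*177 = 23
Base-5 expansion of each c_i:
  c_1 = 9 = 4·5^0 + 1·5^1
  c_2 = 22 = 2·5^0 + 4·5^1
  c_3 = 8 = 3·5^0 + 1·5^1
  c_4 = 23 = 3·5^0 + 4·5^1
Factor λ_0 = (4, 2, 3, 3)
Factor λ_1 = (1, 4, 1, 4)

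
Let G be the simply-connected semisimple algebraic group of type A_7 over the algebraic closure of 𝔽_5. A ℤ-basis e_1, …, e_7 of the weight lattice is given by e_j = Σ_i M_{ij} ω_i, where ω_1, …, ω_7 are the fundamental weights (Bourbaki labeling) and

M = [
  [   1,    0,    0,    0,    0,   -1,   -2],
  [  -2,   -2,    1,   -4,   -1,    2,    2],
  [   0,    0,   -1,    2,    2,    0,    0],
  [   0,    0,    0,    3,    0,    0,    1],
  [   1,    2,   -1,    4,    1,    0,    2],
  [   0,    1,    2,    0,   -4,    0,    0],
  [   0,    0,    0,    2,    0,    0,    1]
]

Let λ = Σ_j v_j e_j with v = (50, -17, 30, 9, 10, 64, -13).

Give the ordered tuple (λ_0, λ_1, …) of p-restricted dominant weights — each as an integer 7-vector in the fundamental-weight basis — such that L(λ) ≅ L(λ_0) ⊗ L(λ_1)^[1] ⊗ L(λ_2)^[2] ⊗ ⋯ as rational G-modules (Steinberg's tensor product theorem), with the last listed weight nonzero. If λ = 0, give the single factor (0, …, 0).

Change of basis e → ω: c = M·v where v = (50, -17, 30, 9, 10, 64, -13):
  c_1 = 1·50 + (0)·(-17) + 0·30 + 0·9 + 0·10 + (-1)·(64) + (-2)·(-13) = 12
  c_2 = (-2)·(50) + (-2)·(-17) + 1·30 + (-4)·(9) + (-1)·(10) + 2·64 + (2)·(-13) = 20
  c_3 = 0·50 + (0)·(-17) + (-1)·(30) + 2·9 + 2·10 + 0·64 + (0)·(-13) = 8
  c_4 = 0·50 + (0)·(-17) + 0·30 + 3·9 + 0·10 + 0·64 + (1)·(-13) = 14
  c_5 = 1·50 + (2)·(-17) + (-1)·(30) + 4·9 + 1·10 + 0·64 + (2)·(-13) = 6
  c_6 = 0·50 + (1)·(-17) + 2·30 + 0·9 + (-4)·(10) + 0·64 + (0)·(-13) = 3
  c_7 = 0·50 + (0)·(-17) + 0·30 + 2·9 + 0·10 + 0·64 + (1)·(-13) = 5
p = 5; digits c_i = Σ_j d_{ij}·5^j, 0 ≤ d_{ij} < 5:
  c_1 = 12 = 2·5^0 + 2·5^1
  c_2 = 20 = 0·5^0 + 4·5^1
  c_3 = 8 = 3·5^0 + 1·5^1
  c_4 = 14 = 4·5^0 + 2·5^1
  c_5 = 6 = 1·5^0 + 1·5^1
  c_6 = 3 = 3·5^0
  c_7 = 5 = 0·5^0 + 1·5^1
λ_0 = (2, 0, 3, 4, 1, 3, 0)
λ_1 = (2, 4, 1, 2, 1, 0, 1)

((2, 0, 3, 4, 1, 3, 0), (2, 4, 1, 2, 1, 0, 1))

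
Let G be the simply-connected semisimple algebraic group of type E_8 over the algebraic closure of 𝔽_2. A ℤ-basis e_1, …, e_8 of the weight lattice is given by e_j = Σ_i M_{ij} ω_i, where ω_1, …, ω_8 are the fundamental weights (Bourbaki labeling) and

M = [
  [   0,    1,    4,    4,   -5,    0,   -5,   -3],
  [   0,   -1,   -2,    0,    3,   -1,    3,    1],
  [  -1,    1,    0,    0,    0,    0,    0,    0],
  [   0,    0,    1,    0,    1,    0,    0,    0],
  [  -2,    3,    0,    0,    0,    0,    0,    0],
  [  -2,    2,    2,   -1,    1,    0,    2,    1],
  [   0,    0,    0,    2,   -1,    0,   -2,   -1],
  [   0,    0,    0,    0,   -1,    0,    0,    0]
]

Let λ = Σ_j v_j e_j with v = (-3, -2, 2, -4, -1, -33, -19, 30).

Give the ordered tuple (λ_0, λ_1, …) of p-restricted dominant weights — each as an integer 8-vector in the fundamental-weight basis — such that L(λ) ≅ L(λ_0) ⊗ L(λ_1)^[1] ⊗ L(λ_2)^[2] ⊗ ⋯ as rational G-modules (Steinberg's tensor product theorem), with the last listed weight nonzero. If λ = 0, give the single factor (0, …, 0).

((0, 1, 1, 1, 0, 1, 1, 1),)

ω-coordinates c = M·v, v = (-3, -2, 2, -4, -1, -33, -19, 30):
  c_1 = (0)·(-3) + (1)·(-2) + (4)·(2) + (4)·(-4) + (-5)·(-1) + (0)·(-33) + (-5)·(-19) + (-3)·(30) = 0
  c_2 = (0)·(-3) + (-1)·(-2) + (-2)·(2) + (0)·(-4) + (3)·(-1) + (-1)·(-33) + (3)·(-19) + (1)·(30) = 1
  c_3 = (-1)·(-3) + (1)·(-2) + (0)·(2) + (0)·(-4) + (0)·(-1) + (0)·(-33) + (0)·(-19) + (0)·(30) = 1
  c_4 = (0)·(-3) + (0)·(-2) + (1)·(2) + (0)·(-4) + (1)·(-1) + (0)·(-33) + (0)·(-19) + (0)·(30) = 1
  c_5 = (-2)·(-3) + (3)·(-2) + (0)·(2) + (0)·(-4) + (0)·(-1) + (0)·(-33) + (0)·(-19) + (0)·(30) = 0
  c_6 = (-2)·(-3) + (2)·(-2) + (2)·(2) + (-1)·(-4) + (1)·(-1) + (0)·(-33) + (2)·(-19) + (1)·(30) = 1
  c_7 = (0)·(-3) + (0)·(-2) + (0)·(2) + (2)·(-4) + (-1)·(-1) + (0)·(-33) + (-2)·(-19) + (-1)·(30) = 1
  c_8 = (0)·(-3) + (0)·(-2) + (0)·(2) + (0)·(-4) + (-1)·(-1) + (0)·(-33) + (0)·(-19) + (0)·(30) = 1
p = 2; digits c_i = Σ_j d_{ij}·2^j, 0 ≤ d_{ij} < 2:
  c_1 = 0
  c_2 = 1 = 1·2^0
  c_3 = 1 = 1·2^0
  c_4 = 1 = 1·2^0
  c_5 = 0
  c_6 = 1 = 1·2^0
  c_7 = 1 = 1·2^0
  c_8 = 1 = 1·2^0
Factor λ_0 = (0, 1, 1, 1, 0, 1, 1, 1)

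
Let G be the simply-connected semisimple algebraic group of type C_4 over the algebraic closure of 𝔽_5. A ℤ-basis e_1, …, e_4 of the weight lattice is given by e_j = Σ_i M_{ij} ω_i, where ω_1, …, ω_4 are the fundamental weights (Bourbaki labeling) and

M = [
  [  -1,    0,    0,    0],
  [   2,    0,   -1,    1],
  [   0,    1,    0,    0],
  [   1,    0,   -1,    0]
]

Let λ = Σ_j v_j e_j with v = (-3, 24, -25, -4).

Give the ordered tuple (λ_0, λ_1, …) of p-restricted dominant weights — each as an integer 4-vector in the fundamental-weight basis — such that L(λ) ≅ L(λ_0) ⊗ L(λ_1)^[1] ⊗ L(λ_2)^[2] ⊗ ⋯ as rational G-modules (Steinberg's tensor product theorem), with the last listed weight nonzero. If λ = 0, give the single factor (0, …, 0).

((3, 0, 4, 2), (0, 3, 4, 4))

Change of basis e → ω: c = M·v where v = (-3, 24, -25, -4):
  c_1 = (-1)·(-3) + 0·24 + (0)·(-25) + (0)·(-4) = 3
  c_2 = (2)·(-3) + 0·24 + (-1)·(-25) + (1)·(-4) = 15
  c_3 = (0)·(-3) + 1·24 + (0)·(-25) + (0)·(-4) = 24
  c_4 = (1)·(-3) + 0·24 + (-1)·(-25) + (0)·(-4) = 22
Base-5 expansion of each c_i:
  c_1 = 3 = 3·5^0
  c_2 = 15 = 0·5^0 + 3·5^1
  c_3 = 24 = 4·5^0 + 4·5^1
  c_4 = 22 = 2·5^0 + 4·5^1
p-restricted factor λ_0 = (3, 0, 4, 2)
p-restricted factor λ_1 = (0, 3, 4, 4)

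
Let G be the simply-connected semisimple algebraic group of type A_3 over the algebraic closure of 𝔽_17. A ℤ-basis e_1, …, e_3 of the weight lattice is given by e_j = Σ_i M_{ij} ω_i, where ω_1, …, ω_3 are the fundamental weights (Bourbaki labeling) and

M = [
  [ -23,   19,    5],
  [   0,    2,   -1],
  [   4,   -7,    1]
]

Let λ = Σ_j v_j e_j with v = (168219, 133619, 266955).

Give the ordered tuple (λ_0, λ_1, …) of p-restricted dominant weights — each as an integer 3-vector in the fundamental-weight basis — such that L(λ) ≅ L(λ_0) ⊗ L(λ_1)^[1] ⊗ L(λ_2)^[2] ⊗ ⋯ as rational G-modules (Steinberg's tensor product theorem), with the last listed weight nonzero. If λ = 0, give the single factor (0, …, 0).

In the fundamental-weight basis, λ has coordinates c = M·v (v = (168219, 133619, 266955)):
  c_1 = -23*168219 + 19*133619 + 5*266955 = 4499
  c_2 = 0*168219 + 2*133619 + -1*266955 = 283
  c_3 = 4*168219 + -7*133619 + 1*266955 = 4498
Base-17 expansion of each c_i:
  c_1 = 4499 = 11·17^0 + 9·17^1 + 15·17^2
  c_2 = 283 = 11·17^0 + 16·17^1
  c_3 = 4498 = 10·17^0 + 9·17^1 + 15·17^2
Factor λ_0 = (11, 11, 10)
Factor λ_1 = (9, 16, 9)
Factor λ_2 = (15, 0, 15)

((11, 11, 10), (9, 16, 9), (15, 0, 15))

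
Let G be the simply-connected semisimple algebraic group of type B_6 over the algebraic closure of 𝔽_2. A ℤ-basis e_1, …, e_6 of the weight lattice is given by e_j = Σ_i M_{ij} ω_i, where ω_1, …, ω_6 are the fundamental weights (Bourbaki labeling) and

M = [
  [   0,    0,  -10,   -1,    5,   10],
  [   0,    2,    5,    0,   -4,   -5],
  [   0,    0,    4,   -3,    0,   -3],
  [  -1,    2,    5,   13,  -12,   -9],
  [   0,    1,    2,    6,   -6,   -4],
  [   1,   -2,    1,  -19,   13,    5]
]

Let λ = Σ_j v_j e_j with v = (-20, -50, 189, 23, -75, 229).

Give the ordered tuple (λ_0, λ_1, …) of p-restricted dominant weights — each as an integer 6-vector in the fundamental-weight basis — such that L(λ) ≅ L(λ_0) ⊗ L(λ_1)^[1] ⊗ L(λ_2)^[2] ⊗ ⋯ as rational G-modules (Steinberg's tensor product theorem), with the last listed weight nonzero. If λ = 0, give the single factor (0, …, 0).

((0, 0, 0, 1, 0, 0), (1, 0, 0, 1, 0, 1))

Converting to the ω-basis (c_i = row i of M dotted with v = (-20, -50, 189, 23, -75, 229)):
  c_1 = 0*-20 + 0*-50 + -10*189 + -1*23 + 5*-75 + 10*229 = 2
  c_2 = 0*-20 + 2*-50 + 5*189 + 0*23 + -4*-75 + -5*229 = 0
  c_3 = 0*-20 + 0*-50 + 4*189 + -3*23 + 0*-75 + -3*229 = 0
  c_4 = -1*-20 + 2*-50 + 5*189 + 13*23 + -12*-75 + -9*229 = 3
  c_5 = 0*-20 + 1*-50 + 2*189 + 6*23 + -6*-75 + -4*229 = 0
  c_6 = 1*-20 + -2*-50 + 1*189 + -19*23 + 13*-75 + 5*229 = 2
p = 2; digits c_i = Σ_j d_{ij}·2^j, 0 ≤ d_{ij} < 2:
  c_1 = 2 = 0·2^0 + 1·2^1
  c_2 = 0
  c_3 = 0
  c_4 = 3 = 1·2^0 + 1·2^1
  c_5 = 0
  c_6 = 2 = 0·2^0 + 1·2^1
Factor λ_0 = (0, 0, 0, 1, 0, 0)
Factor λ_1 = (1, 0, 0, 1, 0, 1)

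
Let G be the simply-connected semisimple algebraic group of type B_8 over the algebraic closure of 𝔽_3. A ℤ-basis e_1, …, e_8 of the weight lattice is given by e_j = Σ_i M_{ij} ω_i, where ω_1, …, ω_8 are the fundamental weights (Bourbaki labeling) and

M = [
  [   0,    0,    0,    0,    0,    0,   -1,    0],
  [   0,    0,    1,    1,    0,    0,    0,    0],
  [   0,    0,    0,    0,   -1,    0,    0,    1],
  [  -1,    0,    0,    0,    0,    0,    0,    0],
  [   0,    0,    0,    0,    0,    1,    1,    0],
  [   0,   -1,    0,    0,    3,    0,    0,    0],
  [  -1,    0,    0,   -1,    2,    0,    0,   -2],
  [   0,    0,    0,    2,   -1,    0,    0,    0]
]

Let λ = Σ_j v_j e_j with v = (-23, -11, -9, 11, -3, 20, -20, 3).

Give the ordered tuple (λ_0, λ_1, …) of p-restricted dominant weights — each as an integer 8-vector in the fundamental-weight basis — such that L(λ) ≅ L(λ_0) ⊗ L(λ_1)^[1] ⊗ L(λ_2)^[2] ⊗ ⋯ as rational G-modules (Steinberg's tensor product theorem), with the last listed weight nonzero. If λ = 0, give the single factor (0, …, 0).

In the fundamental-weight basis, λ has coordinates c = M·v (v = (-23, -11, -9, 11, -3, 20, -20, 3)):
  c_1 = (0)·(-23) + (0)·(-11) + (0)·(-9) + 0·11 + (0)·(-3) + 0·20 + (-1)·(-20) + 0·3 = 20
  c_2 = (0)·(-23) + (0)·(-11) + (1)·(-9) + 1·11 + (0)·(-3) + 0·20 + (0)·(-20) + 0·3 = 2
  c_3 = (0)·(-23) + (0)·(-11) + (0)·(-9) + 0·11 + (-1)·(-3) + 0·20 + (0)·(-20) + 1·3 = 6
  c_4 = (-1)·(-23) + (0)·(-11) + (0)·(-9) + 0·11 + (0)·(-3) + 0·20 + (0)·(-20) + 0·3 = 23
  c_5 = (0)·(-23) + (0)·(-11) + (0)·(-9) + 0·11 + (0)·(-3) + 1·20 + (1)·(-20) + 0·3 = 0
  c_6 = (0)·(-23) + (-1)·(-11) + (0)·(-9) + 0·11 + (3)·(-3) + 0·20 + (0)·(-20) + 0·3 = 2
  c_7 = (-1)·(-23) + (0)·(-11) + (0)·(-9) + (-1)·(11) + (2)·(-3) + 0·20 + (0)·(-20) + (-2)·(3) = 0
  c_8 = (0)·(-23) + (0)·(-11) + (0)·(-9) + 2·11 + (-1)·(-3) + 0·20 + (0)·(-20) + 0·3 = 25
p = 3; digits c_i = Σ_j d_{ij}·3^j, 0 ≤ d_{ij} < 3:
  c_1 = 20 = 2·3^0 + 0·3^1 + 2·3^2
  c_2 = 2 = 2·3^0
  c_3 = 6 = 0·3^0 + 2·3^1
  c_4 = 23 = 2·3^0 + 1·3^1 + 2·3^2
  c_5 = 0
  c_6 = 2 = 2·3^0
  c_7 = 0
  c_8 = 25 = 1·3^0 + 2·3^1 + 2·3^2
Factor λ_0 = (2, 2, 0, 2, 0, 2, 0, 1)
Factor λ_1 = (0, 0, 2, 1, 0, 0, 0, 2)
Factor λ_2 = (2, 0, 0, 2, 0, 0, 0, 2)

((2, 2, 0, 2, 0, 2, 0, 1), (0, 0, 2, 1, 0, 0, 0, 2), (2, 0, 0, 2, 0, 0, 0, 2))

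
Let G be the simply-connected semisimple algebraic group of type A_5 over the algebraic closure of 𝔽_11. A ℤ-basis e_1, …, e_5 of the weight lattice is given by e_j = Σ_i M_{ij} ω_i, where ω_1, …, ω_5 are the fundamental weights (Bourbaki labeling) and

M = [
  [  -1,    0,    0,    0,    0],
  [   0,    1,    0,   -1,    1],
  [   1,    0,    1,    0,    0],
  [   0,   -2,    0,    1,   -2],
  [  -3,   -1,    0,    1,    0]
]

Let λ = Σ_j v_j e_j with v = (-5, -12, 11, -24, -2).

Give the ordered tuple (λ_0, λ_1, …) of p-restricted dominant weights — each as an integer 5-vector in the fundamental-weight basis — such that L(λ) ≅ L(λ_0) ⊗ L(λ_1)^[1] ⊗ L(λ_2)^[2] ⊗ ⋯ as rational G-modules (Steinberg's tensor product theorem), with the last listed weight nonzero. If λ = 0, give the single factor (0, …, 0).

ω-coordinates c = M·v, v = (-5, -12, 11, -24, -2):
  c_1 = (-1)·(-5) + (0)·(-12) + 0·11 + (0)·(-24) + (0)·(-2) = 5
  c_2 = (0)·(-5) + (1)·(-12) + 0·11 + (-1)·(-24) + (1)·(-2) = 10
  c_3 = (1)·(-5) + (0)·(-12) + 1·11 + (0)·(-24) + (0)·(-2) = 6
  c_4 = (0)·(-5) + (-2)·(-12) + 0·11 + (1)·(-24) + (-2)·(-2) = 4
  c_5 = (-3)·(-5) + (-1)·(-12) + 0·11 + (1)·(-24) + (0)·(-2) = 3
Base-11 expansion of each c_i:
  c_1 = 5 = 5·11^0
  c_2 = 10 = 10·11^0
  c_3 = 6 = 6·11^0
  c_4 = 4 = 4·11^0
  c_5 = 3 = 3·11^0
λ_0 = (5, 10, 6, 4, 3)

((5, 10, 6, 4, 3),)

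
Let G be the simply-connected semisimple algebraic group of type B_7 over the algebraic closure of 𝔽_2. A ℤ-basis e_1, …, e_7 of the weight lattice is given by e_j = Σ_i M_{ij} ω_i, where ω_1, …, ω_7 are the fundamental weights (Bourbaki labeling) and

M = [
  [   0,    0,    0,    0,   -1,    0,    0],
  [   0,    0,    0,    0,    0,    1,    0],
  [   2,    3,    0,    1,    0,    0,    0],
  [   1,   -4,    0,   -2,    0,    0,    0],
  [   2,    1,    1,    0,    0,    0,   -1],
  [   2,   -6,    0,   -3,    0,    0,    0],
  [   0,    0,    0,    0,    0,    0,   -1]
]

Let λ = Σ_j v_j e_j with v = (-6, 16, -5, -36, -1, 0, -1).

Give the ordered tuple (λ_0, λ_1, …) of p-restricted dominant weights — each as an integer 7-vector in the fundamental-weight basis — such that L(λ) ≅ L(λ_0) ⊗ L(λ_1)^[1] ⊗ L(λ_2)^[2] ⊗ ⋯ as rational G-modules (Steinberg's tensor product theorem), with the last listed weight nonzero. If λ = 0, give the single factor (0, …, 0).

Change of basis e → ω: c = M·v where v = (-6, 16, -5, -36, -1, 0, -1):
  c_1 = (0)·(-6) + (0)·(16) + (0)·(-5) + (0)·(-36) + (-1)·(-1) + (0)·(0) + (0)·(-1) = 1
  c_2 = (0)·(-6) + (0)·(16) + (0)·(-5) + (0)·(-36) + (0)·(-1) + (1)·(0) + (0)·(-1) = 0
  c_3 = (2)·(-6) + (3)·(16) + (0)·(-5) + (1)·(-36) + (0)·(-1) + (0)·(0) + (0)·(-1) = 0
  c_4 = (1)·(-6) + (-4)·(16) + (0)·(-5) + (-2)·(-36) + (0)·(-1) + (0)·(0) + (0)·(-1) = 2
  c_5 = (2)·(-6) + (1)·(16) + (1)·(-5) + (0)·(-36) + (0)·(-1) + (0)·(0) + (-1)·(-1) = 0
  c_6 = (2)·(-6) + (-6)·(16) + (0)·(-5) + (-3)·(-36) + (0)·(-1) + (0)·(0) + (0)·(-1) = 0
  c_7 = (0)·(-6) + (0)·(16) + (0)·(-5) + (0)·(-36) + (0)·(-1) + (0)·(0) + (-1)·(-1) = 1
Base-2 expansion of each c_i:
  c_1 = 1 = 1·2^0
  c_2 = 0
  c_3 = 0
  c_4 = 2 = 0·2^0 + 1·2^1
  c_5 = 0
  c_6 = 0
  c_7 = 1 = 1·2^0
Factor λ_0 = (1, 0, 0, 0, 0, 0, 1)
Factor λ_1 = (0, 0, 0, 1, 0, 0, 0)

((1, 0, 0, 0, 0, 0, 1), (0, 0, 0, 1, 0, 0, 0))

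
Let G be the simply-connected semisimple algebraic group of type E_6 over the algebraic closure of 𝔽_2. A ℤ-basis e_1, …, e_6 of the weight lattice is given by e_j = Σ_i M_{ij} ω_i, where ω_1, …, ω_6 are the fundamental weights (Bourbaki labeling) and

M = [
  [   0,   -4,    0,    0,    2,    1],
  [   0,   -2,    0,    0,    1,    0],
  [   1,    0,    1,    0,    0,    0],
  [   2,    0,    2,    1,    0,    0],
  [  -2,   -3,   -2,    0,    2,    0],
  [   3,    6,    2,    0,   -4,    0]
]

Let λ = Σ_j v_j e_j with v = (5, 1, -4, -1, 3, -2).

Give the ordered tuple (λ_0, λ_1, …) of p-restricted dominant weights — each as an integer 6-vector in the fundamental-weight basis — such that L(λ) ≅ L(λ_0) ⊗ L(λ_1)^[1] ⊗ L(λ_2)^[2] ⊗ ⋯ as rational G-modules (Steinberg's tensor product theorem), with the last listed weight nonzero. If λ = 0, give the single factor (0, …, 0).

((0, 1, 1, 1, 1, 1),)

ω-coordinates c = M·v, v = (5, 1, -4, -1, 3, -2):
  c_1 = (0)·(5) + (-4)·(1) + (0)·(-4) + (0)·(-1) + (2)·(3) + (1)·(-2) = 0
  c_2 = (0)·(5) + (-2)·(1) + (0)·(-4) + (0)·(-1) + (1)·(3) + (0)·(-2) = 1
  c_3 = (1)·(5) + (0)·(1) + (1)·(-4) + (0)·(-1) + (0)·(3) + (0)·(-2) = 1
  c_4 = (2)·(5) + (0)·(1) + (2)·(-4) + (1)·(-1) + (0)·(3) + (0)·(-2) = 1
  c_5 = (-2)·(5) + (-3)·(1) + (-2)·(-4) + (0)·(-1) + (2)·(3) + (0)·(-2) = 1
  c_6 = (3)·(5) + (6)·(1) + (2)·(-4) + (0)·(-1) + (-4)·(3) + (0)·(-2) = 1
p = 2; digits c_i = Σ_j d_{ij}·2^j, 0 ≤ d_{ij} < 2:
  c_1 = 0
  c_2 = 1 = 1·2^0
  c_3 = 1 = 1·2^0
  c_4 = 1 = 1·2^0
  c_5 = 1 = 1·2^0
  c_6 = 1 = 1·2^0
p-restricted factor λ_0 = (0, 1, 1, 1, 1, 1)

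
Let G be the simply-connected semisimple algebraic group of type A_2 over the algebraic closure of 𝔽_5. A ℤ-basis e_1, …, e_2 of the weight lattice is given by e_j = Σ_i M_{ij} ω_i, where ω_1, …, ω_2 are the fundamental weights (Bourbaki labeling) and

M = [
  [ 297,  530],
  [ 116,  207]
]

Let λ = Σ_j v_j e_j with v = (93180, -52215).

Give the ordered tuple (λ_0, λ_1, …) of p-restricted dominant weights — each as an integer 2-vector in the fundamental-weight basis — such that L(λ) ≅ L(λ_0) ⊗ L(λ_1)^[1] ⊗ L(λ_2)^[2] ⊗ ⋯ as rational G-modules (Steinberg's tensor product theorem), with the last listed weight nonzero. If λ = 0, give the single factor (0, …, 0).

((0, 0), (2, 0), (0, 0), (4, 3))

Compute c_i = Σ_j M_{ij} v_j with v = (93180, -52215):
  c_1 = (297)·(93180) + (530)·(-52215) = 510
  c_2 = (116)·(93180) + (207)·(-52215) = 375
Base-5 expansion of each c_i:
  c_1 = 510 = 0·5^0 + 2·5^1 + 0·5^2 + 4·5^3
  c_2 = 375 = 0·5^0 + 0·5^1 + 0·5^2 + 3·5^3
Factor λ_0 = (0, 0)
Factor λ_1 = (2, 0)
Factor λ_2 = (0, 0)
Factor λ_3 = (4, 3)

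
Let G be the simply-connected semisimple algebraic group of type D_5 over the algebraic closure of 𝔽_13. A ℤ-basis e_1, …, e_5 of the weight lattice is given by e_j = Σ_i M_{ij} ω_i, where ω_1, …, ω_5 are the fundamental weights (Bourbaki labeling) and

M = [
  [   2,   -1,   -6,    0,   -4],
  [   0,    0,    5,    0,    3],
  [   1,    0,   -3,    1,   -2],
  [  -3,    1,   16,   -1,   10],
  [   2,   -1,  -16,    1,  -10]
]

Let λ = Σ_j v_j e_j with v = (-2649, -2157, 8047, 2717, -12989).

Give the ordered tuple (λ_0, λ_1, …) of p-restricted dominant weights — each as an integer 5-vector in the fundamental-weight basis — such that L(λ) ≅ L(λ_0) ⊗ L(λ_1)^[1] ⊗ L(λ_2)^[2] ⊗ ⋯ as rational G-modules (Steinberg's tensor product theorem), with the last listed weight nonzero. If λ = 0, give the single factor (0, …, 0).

Change of basis e → ω: c = M·v where v = (-2649, -2157, 8047, 2717, -12989):
  c_1 = (2)·(-2649) + (-1)·(-2157) + (-6)·(8047) + 0·2717 + (-4)·(-12989) = 533
  c_2 = (0)·(-2649) + (0)·(-2157) + 5·8047 + 0·2717 + (3)·(-12989) = 1268
  c_3 = (1)·(-2649) + (0)·(-2157) + (-3)·(8047) + 1·2717 + (-2)·(-12989) = 1905
  c_4 = (-3)·(-2649) + (1)·(-2157) + 16·8047 + (-1)·(2717) + (10)·(-12989) = 1935
  c_5 = (2)·(-2649) + (-1)·(-2157) + (-16)·(8047) + 1·2717 + (-10)·(-12989) = 714
Base-13 expansion of each c_i:
  c_1 = 533 = 0·13^0 + 2·13^1 + 3·13^2
  c_2 = 1268 = 7·13^0 + 6·13^1 + 7·13^2
  c_3 = 1905 = 7·13^0 + 3·13^1 + 11·13^2
  c_4 = 1935 = 11·13^0 + 5·13^1 + 11·13^2
  c_5 = 714 = 12·13^0 + 2·13^1 + 4·13^2
p-restricted factor λ_0 = (0, 7, 7, 11, 12)
p-restricted factor λ_1 = (2, 6, 3, 5, 2)
p-restricted factor λ_2 = (3, 7, 11, 11, 4)

((0, 7, 7, 11, 12), (2, 6, 3, 5, 2), (3, 7, 11, 11, 4))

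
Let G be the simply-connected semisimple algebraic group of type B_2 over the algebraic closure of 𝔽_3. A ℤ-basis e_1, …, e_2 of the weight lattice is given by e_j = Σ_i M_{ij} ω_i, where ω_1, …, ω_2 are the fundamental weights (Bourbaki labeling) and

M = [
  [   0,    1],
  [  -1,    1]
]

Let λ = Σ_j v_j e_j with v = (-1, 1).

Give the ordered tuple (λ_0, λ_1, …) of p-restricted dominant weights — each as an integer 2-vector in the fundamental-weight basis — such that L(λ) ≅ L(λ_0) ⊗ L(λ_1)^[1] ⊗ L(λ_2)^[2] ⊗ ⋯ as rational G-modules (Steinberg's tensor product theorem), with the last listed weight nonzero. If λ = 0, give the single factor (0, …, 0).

((1, 2),)

In the fundamental-weight basis, λ has coordinates c = M·v (v = (-1, 1)):
  c_1 = (0)·(-1) + 1·1 = 1
  c_2 = (-1)·(-1) + 1·1 = 2
Base-3 expansion of each c_i:
  c_1 = 1 = 1·3^0
  c_2 = 2 = 2·3^0
λ_0 = (1, 2)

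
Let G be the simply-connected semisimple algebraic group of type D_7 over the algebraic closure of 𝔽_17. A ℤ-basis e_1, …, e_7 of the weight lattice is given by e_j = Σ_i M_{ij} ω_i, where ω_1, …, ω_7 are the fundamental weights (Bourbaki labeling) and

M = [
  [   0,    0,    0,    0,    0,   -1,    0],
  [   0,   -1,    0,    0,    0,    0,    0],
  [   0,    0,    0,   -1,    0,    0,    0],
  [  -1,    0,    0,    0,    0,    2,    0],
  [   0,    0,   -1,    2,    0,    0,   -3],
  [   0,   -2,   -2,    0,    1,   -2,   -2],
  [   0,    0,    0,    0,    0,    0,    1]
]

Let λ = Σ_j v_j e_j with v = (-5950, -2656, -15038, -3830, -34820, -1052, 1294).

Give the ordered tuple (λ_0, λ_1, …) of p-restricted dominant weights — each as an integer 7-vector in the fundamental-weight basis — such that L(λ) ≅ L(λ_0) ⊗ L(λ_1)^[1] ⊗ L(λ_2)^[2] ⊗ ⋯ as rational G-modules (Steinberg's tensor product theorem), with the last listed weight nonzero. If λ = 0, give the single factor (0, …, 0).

Change of basis e → ω: c = M·v where v = (-5950, -2656, -15038, -3830, -34820, -1052, 1294):
  c_1 = (0)·(-5950) + (0)·(-2656) + (0)·(-15038) + (0)·(-3830) + (0)·(-34820) + (-1)·(-1052) + (0)·(1294) = 1052
  c_2 = (0)·(-5950) + (-1)·(-2656) + (0)·(-15038) + (0)·(-3830) + (0)·(-34820) + (0)·(-1052) + (0)·(1294) = 2656
  c_3 = (0)·(-5950) + (0)·(-2656) + (0)·(-15038) + (-1)·(-3830) + (0)·(-34820) + (0)·(-1052) + (0)·(1294) = 3830
  c_4 = (-1)·(-5950) + (0)·(-2656) + (0)·(-15038) + (0)·(-3830) + (0)·(-34820) + (2)·(-1052) + (0)·(1294) = 3846
  c_5 = (0)·(-5950) + (0)·(-2656) + (-1)·(-15038) + (2)·(-3830) + (0)·(-34820) + (0)·(-1052) + (-3)·(1294) = 3496
  c_6 = (0)·(-5950) + (-2)·(-2656) + (-2)·(-15038) + (0)·(-3830) + (1)·(-34820) + (-2)·(-1052) + (-2)·(1294) = 84
  c_7 = (0)·(-5950) + (0)·(-2656) + (0)·(-15038) + (0)·(-3830) + (0)·(-34820) + (0)·(-1052) + (1)·(1294) = 1294
Expand coordinatewise in base 17:
  c_1 = 1052 = 15·17^0 + 10·17^1 + 3·17^2
  c_2 = 2656 = 4·17^0 + 3·17^1 + 9·17^2
  c_3 = 3830 = 5·17^0 + 4·17^1 + 13·17^2
  c_4 = 3846 = 4·17^0 + 5·17^1 + 13·17^2
  c_5 = 3496 = 11·17^0 + 1·17^1 + 12·17^2
  c_6 = 84 = 16·17^0 + 4·17^1
  c_7 = 1294 = 2·17^0 + 8·17^1 + 4·17^2
Factor λ_0 = (15, 4, 5, 4, 11, 16, 2)
Factor λ_1 = (10, 3, 4, 5, 1, 4, 8)
Factor λ_2 = (3, 9, 13, 13, 12, 0, 4)

((15, 4, 5, 4, 11, 16, 2), (10, 3, 4, 5, 1, 4, 8), (3, 9, 13, 13, 12, 0, 4))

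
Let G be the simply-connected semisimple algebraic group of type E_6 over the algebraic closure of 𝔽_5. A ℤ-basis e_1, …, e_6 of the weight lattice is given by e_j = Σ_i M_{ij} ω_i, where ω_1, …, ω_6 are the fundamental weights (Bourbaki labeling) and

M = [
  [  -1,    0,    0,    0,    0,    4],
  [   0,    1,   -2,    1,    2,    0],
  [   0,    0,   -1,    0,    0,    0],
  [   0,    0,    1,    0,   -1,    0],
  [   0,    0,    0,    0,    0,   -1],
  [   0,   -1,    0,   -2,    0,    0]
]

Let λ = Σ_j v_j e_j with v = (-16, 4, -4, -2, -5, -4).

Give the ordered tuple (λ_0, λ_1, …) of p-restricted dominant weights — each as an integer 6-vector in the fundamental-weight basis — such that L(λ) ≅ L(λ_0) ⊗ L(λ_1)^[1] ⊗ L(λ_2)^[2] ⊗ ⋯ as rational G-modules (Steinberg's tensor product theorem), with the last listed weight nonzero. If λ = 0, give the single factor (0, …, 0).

Converting to the ω-basis (c_i = row i of M dotted with v = (-16, 4, -4, -2, -5, -4)):
  c_1 = (-1)·(-16) + 0·4 + (0)·(-4) + (0)·(-2) + (0)·(-5) + (4)·(-4) = 0
  c_2 = (0)·(-16) + 1·4 + (-2)·(-4) + (1)·(-2) + (2)·(-5) + (0)·(-4) = 0
  c_3 = (0)·(-16) + 0·4 + (-1)·(-4) + (0)·(-2) + (0)·(-5) + (0)·(-4) = 4
  c_4 = (0)·(-16) + 0·4 + (1)·(-4) + (0)·(-2) + (-1)·(-5) + (0)·(-4) = 1
  c_5 = (0)·(-16) + 0·4 + (0)·(-4) + (0)·(-2) + (0)·(-5) + (-1)·(-4) = 4
  c_6 = (0)·(-16) + (-1)·(4) + (0)·(-4) + (-2)·(-2) + (0)·(-5) + (0)·(-4) = 0
Base-5 expansion of each c_i:
  c_1 = 0
  c_2 = 0
  c_3 = 4 = 4·5^0
  c_4 = 1 = 1·5^0
  c_5 = 4 = 4·5^0
  c_6 = 0
Factor λ_0 = (0, 0, 4, 1, 4, 0)

((0, 0, 4, 1, 4, 0),)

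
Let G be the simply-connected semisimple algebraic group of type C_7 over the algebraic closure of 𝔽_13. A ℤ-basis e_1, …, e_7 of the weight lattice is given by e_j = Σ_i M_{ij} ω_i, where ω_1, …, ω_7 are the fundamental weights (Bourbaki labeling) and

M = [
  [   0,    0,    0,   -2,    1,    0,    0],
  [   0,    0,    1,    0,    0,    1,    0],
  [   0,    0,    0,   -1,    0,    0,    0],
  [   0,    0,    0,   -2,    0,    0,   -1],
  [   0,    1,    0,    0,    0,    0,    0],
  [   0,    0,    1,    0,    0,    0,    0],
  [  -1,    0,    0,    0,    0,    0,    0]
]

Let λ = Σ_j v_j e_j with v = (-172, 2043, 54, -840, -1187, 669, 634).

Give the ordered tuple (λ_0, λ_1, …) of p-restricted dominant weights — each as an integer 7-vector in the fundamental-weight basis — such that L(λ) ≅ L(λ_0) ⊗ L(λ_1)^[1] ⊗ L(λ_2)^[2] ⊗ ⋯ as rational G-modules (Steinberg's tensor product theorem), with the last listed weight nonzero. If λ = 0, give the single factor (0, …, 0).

Change of basis e → ω: c = M·v where v = (-172, 2043, 54, -840, -1187, 669, 634):
  c_1 = 0*-172 + 0*2043 + 0*54 + -2*-840 + 1*-1187 + 0*669 + 0*634 = 493
  c_2 = 0*-172 + 0*2043 + 1*54 + 0*-840 + 0*-1187 + 1*669 + 0*634 = 723
  c_3 = 0*-172 + 0*2043 + 0*54 + -1*-840 + 0*-1187 + 0*669 + 0*634 = 840
  c_4 = 0*-172 + 0*2043 + 0*54 + -2*-840 + 0*-1187 + 0*669 + -1*634 = 1046
  c_5 = 0*-172 + 1*2043 + 0*54 + 0*-840 + 0*-1187 + 0*669 + 0*634 = 2043
  c_6 = 0*-172 + 0*2043 + 1*54 + 0*-840 + 0*-1187 + 0*669 + 0*634 = 54
  c_7 = -1*-172 + 0*2043 + 0*54 + 0*-840 + 0*-1187 + 0*669 + 0*634 = 172
Base-13 expansion of each c_i:
  c_1 = 493 = 12·13^0 + 11·13^1 + 2·13^2
  c_2 = 723 = 8·13^0 + 3·13^1 + 4·13^2
  c_3 = 840 = 8·13^0 + 12·13^1 + 4·13^2
  c_4 = 1046 = 6·13^0 + 2·13^1 + 6·13^2
  c_5 = 2043 = 2·13^0 + 1·13^1 + 12·13^2
  c_6 = 54 = 2·13^0 + 4·13^1
  c_7 = 172 = 3·13^0 + 0·13^1 + 1·13^2
λ_0 = (12, 8, 8, 6, 2, 2, 3)
λ_1 = (11, 3, 12, 2, 1, 4, 0)
λ_2 = (2, 4, 4, 6, 12, 0, 1)

((12, 8, 8, 6, 2, 2, 3), (11, 3, 12, 2, 1, 4, 0), (2, 4, 4, 6, 12, 0, 1))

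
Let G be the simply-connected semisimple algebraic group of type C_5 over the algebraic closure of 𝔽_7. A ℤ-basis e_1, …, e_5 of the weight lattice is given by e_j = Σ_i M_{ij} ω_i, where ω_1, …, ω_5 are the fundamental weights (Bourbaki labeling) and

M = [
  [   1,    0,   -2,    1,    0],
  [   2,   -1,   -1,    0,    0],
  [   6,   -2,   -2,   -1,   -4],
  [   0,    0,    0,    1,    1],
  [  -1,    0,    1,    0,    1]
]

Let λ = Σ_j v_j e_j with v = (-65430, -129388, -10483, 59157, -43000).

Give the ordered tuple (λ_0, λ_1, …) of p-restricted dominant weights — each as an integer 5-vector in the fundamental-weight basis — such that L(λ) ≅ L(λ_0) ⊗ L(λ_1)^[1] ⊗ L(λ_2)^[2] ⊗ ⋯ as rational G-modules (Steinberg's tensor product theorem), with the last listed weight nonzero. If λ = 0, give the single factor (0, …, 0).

ω-coordinates c = M·v, v = (-65430, -129388, -10483, 59157, -43000):
  c_1 = (1)·(-65430) + (0)·(-129388) + (-2)·(-10483) + 1·59157 + (0)·(-43000) = 14693
  c_2 = (2)·(-65430) + (-1)·(-129388) + (-1)·(-10483) + 0·59157 + (0)·(-43000) = 9011
  c_3 = (6)·(-65430) + (-2)·(-129388) + (-2)·(-10483) + (-1)·(59157) + (-4)·(-43000) = 5
  c_4 = (0)·(-65430) + (0)·(-129388) + (0)·(-10483) + 1·59157 + (1)·(-43000) = 16157
  c_5 = (-1)·(-65430) + (0)·(-129388) + (1)·(-10483) + 0·59157 + (1)·(-43000) = 11947
Expand coordinatewise in base 7:
  c_1 = 14693 = 0·7^0 + 6·7^1 + 5·7^2 + 0·7^3 + 6·7^4
  c_2 = 9011 = 2·7^0 + 6·7^1 + 1·7^2 + 5·7^3 + 3·7^4
  c_3 = 5 = 5·7^0
  c_4 = 16157 = 1·7^0 + 5·7^1 + 0·7^2 + 5·7^3 + 6·7^4
  c_5 = 11947 = 5·7^0 + 5·7^1 + 5·7^2 + 6·7^3 + 4·7^4
λ_0 = (0, 2, 5, 1, 5)
λ_1 = (6, 6, 0, 5, 5)
λ_2 = (5, 1, 0, 0, 5)
λ_3 = (0, 5, 0, 5, 6)
λ_4 = (6, 3, 0, 6, 4)

((0, 2, 5, 1, 5), (6, 6, 0, 5, 5), (5, 1, 0, 0, 5), (0, 5, 0, 5, 6), (6, 3, 0, 6, 4))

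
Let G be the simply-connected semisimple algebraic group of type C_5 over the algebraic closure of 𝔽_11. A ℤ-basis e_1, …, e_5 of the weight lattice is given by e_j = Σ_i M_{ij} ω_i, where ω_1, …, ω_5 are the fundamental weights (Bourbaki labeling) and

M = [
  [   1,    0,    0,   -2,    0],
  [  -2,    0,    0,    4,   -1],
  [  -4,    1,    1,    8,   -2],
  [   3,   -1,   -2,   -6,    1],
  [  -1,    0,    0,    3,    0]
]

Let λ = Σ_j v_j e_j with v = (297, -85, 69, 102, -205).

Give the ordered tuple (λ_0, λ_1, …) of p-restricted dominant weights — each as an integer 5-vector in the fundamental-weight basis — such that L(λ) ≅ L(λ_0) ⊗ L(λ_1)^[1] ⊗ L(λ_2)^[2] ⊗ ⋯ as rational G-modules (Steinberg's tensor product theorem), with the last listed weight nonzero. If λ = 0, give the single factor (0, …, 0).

Change of basis e → ω: c = M·v where v = (297, -85, 69, 102, -205):
  c_1 = 1*297 + 0*-85 + 0*69 + -2*102 + 0*-205 = 93
  c_2 = -2*297 + 0*-85 + 0*69 + 4*102 + -1*-205 = 19
  c_3 = -4*297 + 1*-85 + 1*69 + 8*102 + -2*-205 = 22
  c_4 = 3*297 + -1*-85 + -2*69 + -6*102 + 1*-205 = 21
  c_5 = -1*297 + 0*-85 + 0*69 + 3*102 + 0*-205 = 9
Expand coordinatewise in base 11:
  c_1 = 93 = 5·11^0 + 8·11^1
  c_2 = 19 = 8·11^0 + 1·11^1
  c_3 = 22 = 0·11^0 + 2·11^1
  c_4 = 21 = 10·11^0 + 1·11^1
  c_5 = 9 = 9·11^0
p-restricted factor λ_0 = (5, 8, 0, 10, 9)
p-restricted factor λ_1 = (8, 1, 2, 1, 0)

((5, 8, 0, 10, 9), (8, 1, 2, 1, 0))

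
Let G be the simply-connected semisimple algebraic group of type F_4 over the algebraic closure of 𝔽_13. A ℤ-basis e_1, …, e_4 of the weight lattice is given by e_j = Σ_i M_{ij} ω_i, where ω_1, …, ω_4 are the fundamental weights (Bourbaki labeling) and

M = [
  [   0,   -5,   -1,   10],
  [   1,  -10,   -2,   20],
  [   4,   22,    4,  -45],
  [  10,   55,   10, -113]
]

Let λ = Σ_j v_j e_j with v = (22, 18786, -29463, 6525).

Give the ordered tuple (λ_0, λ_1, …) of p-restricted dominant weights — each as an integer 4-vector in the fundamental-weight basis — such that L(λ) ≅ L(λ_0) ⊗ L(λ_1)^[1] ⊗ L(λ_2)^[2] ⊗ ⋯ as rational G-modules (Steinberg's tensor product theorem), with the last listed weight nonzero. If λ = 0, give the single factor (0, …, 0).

((3, 2, 5, 0), (8, 5, 3, 11), (4, 9, 11, 8))

Converting to the ω-basis (c_i = row i of M dotted with v = (22, 18786, -29463, 6525)):
  c_1 = 0·22 + (-5)·(18786) + (-1)·(-29463) + 10·6525 = 783
  c_2 = 1·22 + (-10)·(18786) + (-2)·(-29463) + 20·6525 = 1588
  c_3 = 4·22 + 22·18786 + (4)·(-29463) + (-45)·(6525) = 1903
  c_4 = 10·22 + 55·18786 + (10)·(-29463) + (-113)·(6525) = 1495
p = 13; digits c_i = Σ_j d_{ij}·13^j, 0 ≤ d_{ij} < 13:
  c_1 = 783 = 3·13^0 + 8·13^1 + 4·13^2
  c_2 = 1588 = 2·13^0 + 5·13^1 + 9·13^2
  c_3 = 1903 = 5·13^0 + 3·13^1 + 11·13^2
  c_4 = 1495 = 0·13^0 + 11·13^1 + 8·13^2
p-restricted factor λ_0 = (3, 2, 5, 0)
p-restricted factor λ_1 = (8, 5, 3, 11)
p-restricted factor λ_2 = (4, 9, 11, 8)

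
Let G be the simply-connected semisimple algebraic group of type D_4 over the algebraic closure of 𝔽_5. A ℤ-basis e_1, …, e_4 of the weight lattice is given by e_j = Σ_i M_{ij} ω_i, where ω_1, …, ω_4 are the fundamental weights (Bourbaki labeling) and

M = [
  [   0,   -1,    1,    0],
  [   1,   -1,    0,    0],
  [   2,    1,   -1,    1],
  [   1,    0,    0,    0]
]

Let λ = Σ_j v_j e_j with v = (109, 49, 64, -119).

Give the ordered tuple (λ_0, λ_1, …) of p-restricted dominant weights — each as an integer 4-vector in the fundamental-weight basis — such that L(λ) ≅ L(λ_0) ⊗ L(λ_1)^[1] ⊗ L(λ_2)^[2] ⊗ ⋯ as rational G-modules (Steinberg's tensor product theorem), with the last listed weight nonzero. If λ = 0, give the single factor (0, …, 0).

((0, 0, 4, 4), (3, 2, 1, 1), (0, 2, 3, 4))

In the fundamental-weight basis, λ has coordinates c = M·v (v = (109, 49, 64, -119)):
  c_1 = 0*109 + -1*49 + 1*64 + 0*-119 = 15
  c_2 = 1*109 + -1*49 + 0*64 + 0*-119 = 60
  c_3 = 2*109 + 1*49 + -1*64 + 1*-119 = 84
  c_4 = 1*109 + 0*49 + 0*64 + 0*-119 = 109
p = 5; digits c_i = Σ_j d_{ij}·5^j, 0 ≤ d_{ij} < 5:
  c_1 = 15 = 0·5^0 + 3·5^1
  c_2 = 60 = 0·5^0 + 2·5^1 + 2·5^2
  c_3 = 84 = 4·5^0 + 1·5^1 + 3·5^2
  c_4 = 109 = 4·5^0 + 1·5^1 + 4·5^2
p-restricted factor λ_0 = (0, 0, 4, 4)
p-restricted factor λ_1 = (3, 2, 1, 1)
p-restricted factor λ_2 = (0, 2, 3, 4)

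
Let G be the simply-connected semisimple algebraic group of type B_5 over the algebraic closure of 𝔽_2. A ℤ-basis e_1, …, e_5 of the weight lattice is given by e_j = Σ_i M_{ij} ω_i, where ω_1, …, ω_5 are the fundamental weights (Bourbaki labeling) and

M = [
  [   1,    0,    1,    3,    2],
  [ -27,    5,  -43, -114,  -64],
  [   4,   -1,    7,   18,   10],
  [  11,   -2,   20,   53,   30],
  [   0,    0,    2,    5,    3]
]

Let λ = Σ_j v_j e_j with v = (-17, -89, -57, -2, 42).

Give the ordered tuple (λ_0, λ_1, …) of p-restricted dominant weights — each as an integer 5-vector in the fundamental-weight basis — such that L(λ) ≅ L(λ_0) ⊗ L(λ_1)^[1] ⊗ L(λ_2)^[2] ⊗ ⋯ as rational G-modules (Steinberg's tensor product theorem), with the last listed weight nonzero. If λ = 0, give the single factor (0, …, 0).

Change of basis e → ω: c = M·v where v = (-17, -89, -57, -2, 42):
  c_1 = 1*-17 + 0*-89 + 1*-57 + 3*-2 + 2*42 = 4
  c_2 = -27*-17 + 5*-89 + -43*-57 + -114*-2 + -64*42 = 5
  c_3 = 4*-17 + -1*-89 + 7*-57 + 18*-2 + 10*42 = 6
  c_4 = 11*-17 + -2*-89 + 20*-57 + 53*-2 + 30*42 = 5
  c_5 = 0*-17 + 0*-89 + 2*-57 + 5*-2 + 3*42 = 2
Base-2 expansion of each c_i:
  c_1 = 4 = 0·2^0 + 0·2^1 + 1·2^2
  c_2 = 5 = 1·2^0 + 0·2^1 + 1·2^2
  c_3 = 6 = 0·2^0 + 1·2^1 + 1·2^2
  c_4 = 5 = 1·2^0 + 0·2^1 + 1·2^2
  c_5 = 2 = 0·2^0 + 1·2^1
p-restricted factor λ_0 = (0, 1, 0, 1, 0)
p-restricted factor λ_1 = (0, 0, 1, 0, 1)
p-restricted factor λ_2 = (1, 1, 1, 1, 0)

((0, 1, 0, 1, 0), (0, 0, 1, 0, 1), (1, 1, 1, 1, 0))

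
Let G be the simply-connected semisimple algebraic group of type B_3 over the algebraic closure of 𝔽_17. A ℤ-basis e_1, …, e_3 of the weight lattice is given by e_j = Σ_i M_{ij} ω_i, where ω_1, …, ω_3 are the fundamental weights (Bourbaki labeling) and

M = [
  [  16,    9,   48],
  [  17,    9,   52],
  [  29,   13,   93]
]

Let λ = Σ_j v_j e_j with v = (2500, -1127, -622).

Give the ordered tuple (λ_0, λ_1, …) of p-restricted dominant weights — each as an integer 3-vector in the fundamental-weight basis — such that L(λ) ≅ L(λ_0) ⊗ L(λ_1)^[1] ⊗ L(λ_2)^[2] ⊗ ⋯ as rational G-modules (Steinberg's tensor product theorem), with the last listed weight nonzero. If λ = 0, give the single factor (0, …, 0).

Change of basis e → ω: c = M·v where v = (2500, -1127, -622):
  c_1 = (16)·(2500) + (9)·(-1127) + (48)·(-622) = 1
  c_2 = (17)·(2500) + (9)·(-1127) + (52)·(-622) = 13
  c_3 = (29)·(2500) + (13)·(-1127) + (93)·(-622) = 3
Writing each c_i in base p = 17:
  c_1 = 1 = 1·17^0
  c_2 = 13 = 13·17^0
  c_3 = 3 = 3·17^0
p-restricted factor λ_0 = (1, 13, 3)

((1, 13, 3),)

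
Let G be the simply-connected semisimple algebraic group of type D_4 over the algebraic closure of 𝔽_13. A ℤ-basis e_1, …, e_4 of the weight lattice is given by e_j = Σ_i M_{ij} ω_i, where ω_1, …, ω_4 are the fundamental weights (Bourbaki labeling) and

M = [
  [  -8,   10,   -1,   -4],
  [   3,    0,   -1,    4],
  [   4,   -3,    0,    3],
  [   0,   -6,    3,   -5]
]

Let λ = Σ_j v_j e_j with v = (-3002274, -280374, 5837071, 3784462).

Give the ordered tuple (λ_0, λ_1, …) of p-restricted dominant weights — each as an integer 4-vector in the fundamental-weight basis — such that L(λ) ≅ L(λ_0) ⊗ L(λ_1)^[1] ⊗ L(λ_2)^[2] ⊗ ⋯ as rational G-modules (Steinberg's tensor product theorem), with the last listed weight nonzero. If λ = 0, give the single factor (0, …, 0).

ω-coordinates c = M·v, v = (-3002274, -280374, 5837071, 3784462):
  c_1 = -8*-3002274 + 10*-280374 + -1*5837071 + -4*3784462 = 239533
  c_2 = 3*-3002274 + 0*-280374 + -1*5837071 + 4*3784462 = 293955
  c_3 = 4*-3002274 + -3*-280374 + 0*5837071 + 3*3784462 = 185412
  c_4 = 0*-3002274 + -6*-280374 + 3*5837071 + -5*3784462 = 271147
Writing each c_i in base p = 13:
  c_1 = 239533 = 8·13^0 + 4·13^1 + 0·13^2 + 5·13^3 + 8·13^4
  c_2 = 293955 = 12·13^0 + 4·13^1 + 10·13^2 + 3·13^3 + 10·13^4
  c_3 = 185412 = 6·13^0 + 1·13^1 + 5·13^2 + 6·13^3 + 6·13^4
  c_4 = 271147 = 6·13^0 + 5·13^1 + 5·13^2 + 6·13^3 + 9·13^4
Factor λ_0 = (8, 12, 6, 6)
Factor λ_1 = (4, 4, 1, 5)
Factor λ_2 = (0, 10, 5, 5)
Factor λ_3 = (5, 3, 6, 6)
Factor λ_4 = (8, 10, 6, 9)

((8, 12, 6, 6), (4, 4, 1, 5), (0, 10, 5, 5), (5, 3, 6, 6), (8, 10, 6, 9))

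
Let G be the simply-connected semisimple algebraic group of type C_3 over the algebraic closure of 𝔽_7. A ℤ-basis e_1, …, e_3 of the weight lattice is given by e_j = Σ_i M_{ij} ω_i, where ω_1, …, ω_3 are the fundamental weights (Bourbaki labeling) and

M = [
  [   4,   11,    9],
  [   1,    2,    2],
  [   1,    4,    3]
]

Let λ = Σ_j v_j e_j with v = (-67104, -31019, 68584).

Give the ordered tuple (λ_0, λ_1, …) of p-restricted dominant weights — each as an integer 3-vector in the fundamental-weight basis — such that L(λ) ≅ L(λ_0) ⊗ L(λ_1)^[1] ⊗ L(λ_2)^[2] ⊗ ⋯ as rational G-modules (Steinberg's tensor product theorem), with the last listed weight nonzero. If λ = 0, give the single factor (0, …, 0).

((1, 4, 5), (5, 5, 2), (1, 2, 3), (1, 2, 0), (3, 3, 6))

In the fundamental-weight basis, λ has coordinates c = M·v (v = (-67104, -31019, 68584)):
  c_1 = (4)·(-67104) + (11)·(-31019) + (9)·(68584) = 7631
  c_2 = (1)·(-67104) + (2)·(-31019) + (2)·(68584) = 8026
  c_3 = (1)·(-67104) + (4)·(-31019) + (3)·(68584) = 14572
Writing each c_i in base p = 7:
  c_1 = 7631 = 1·7^0 + 5·7^1 + 1·7^2 + 1·7^3 + 3·7^4
  c_2 = 8026 = 4·7^0 + 5·7^1 + 2·7^2 + 2·7^3 + 3·7^4
  c_3 = 14572 = 5·7^0 + 2·7^1 + 3·7^2 + 0·7^3 + 6·7^4
p-restricted factor λ_0 = (1, 4, 5)
p-restricted factor λ_1 = (5, 5, 2)
p-restricted factor λ_2 = (1, 2, 3)
p-restricted factor λ_3 = (1, 2, 0)
p-restricted factor λ_4 = (3, 3, 6)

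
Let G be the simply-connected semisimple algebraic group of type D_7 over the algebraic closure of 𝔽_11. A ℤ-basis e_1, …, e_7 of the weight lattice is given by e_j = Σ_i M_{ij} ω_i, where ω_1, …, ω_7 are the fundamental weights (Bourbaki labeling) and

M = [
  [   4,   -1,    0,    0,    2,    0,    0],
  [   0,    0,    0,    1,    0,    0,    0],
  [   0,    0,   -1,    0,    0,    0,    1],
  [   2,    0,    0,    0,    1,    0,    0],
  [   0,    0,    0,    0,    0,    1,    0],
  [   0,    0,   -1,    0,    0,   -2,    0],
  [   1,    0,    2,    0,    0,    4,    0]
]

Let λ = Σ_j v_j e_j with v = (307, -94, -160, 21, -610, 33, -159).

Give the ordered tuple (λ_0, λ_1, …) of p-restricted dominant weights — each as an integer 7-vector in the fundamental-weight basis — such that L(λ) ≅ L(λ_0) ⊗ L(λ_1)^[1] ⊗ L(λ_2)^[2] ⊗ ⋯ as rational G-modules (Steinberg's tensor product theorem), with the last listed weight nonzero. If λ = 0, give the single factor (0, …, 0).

((3, 10, 1, 4, 0, 6, 9), (9, 1, 0, 0, 3, 8, 10))

Change of basis e → ω: c = M·v where v = (307, -94, -160, 21, -610, 33, -159):
  c_1 = 4*307 + -1*-94 + 0*-160 + 0*21 + 2*-610 + 0*33 + 0*-159 = 102
  c_2 = 0*307 + 0*-94 + 0*-160 + 1*21 + 0*-610 + 0*33 + 0*-159 = 21
  c_3 = 0*307 + 0*-94 + -1*-160 + 0*21 + 0*-610 + 0*33 + 1*-159 = 1
  c_4 = 2*307 + 0*-94 + 0*-160 + 0*21 + 1*-610 + 0*33 + 0*-159 = 4
  c_5 = 0*307 + 0*-94 + 0*-160 + 0*21 + 0*-610 + 1*33 + 0*-159 = 33
  c_6 = 0*307 + 0*-94 + -1*-160 + 0*21 + 0*-610 + -2*33 + 0*-159 = 94
  c_7 = 1*307 + 0*-94 + 2*-160 + 0*21 + 0*-610 + 4*33 + 0*-159 = 119
p = 11; digits c_i = Σ_j d_{ij}·11^j, 0 ≤ d_{ij} < 11:
  c_1 = 102 = 3·11^0 + 9·11^1
  c_2 = 21 = 10·11^0 + 1·11^1
  c_3 = 1 = 1·11^0
  c_4 = 4 = 4·11^0
  c_5 = 33 = 0·11^0 + 3·11^1
  c_6 = 94 = 6·11^0 + 8·11^1
  c_7 = 119 = 9·11^0 + 10·11^1
p-restricted factor λ_0 = (3, 10, 1, 4, 0, 6, 9)
p-restricted factor λ_1 = (9, 1, 0, 0, 3, 8, 10)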